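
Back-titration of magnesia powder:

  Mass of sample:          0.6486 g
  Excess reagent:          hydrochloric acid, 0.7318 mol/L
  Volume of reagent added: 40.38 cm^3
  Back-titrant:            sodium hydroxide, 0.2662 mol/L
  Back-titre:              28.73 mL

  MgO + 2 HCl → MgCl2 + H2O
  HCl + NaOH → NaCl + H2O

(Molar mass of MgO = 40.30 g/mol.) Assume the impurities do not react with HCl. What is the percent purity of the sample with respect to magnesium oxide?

68.04 %

n(HCl) added = 0.04038 × 0.7318 = 0.02955 mol
n(NaOH) used in back-titration = 0.02873 × 0.2662 = 7.648 × 10^-3 mol
n(HCl) left over = 7.648 × 10^-3 mol (1:1 ratio)
n(HCl) consumed by analyte = 0.02955 − 7.648 × 10^-3 = 0.02190 mol
From the 1:2 ratio, n(MgO) = 1/2 × 0.02190 = 0.01095 mol
mass of MgO = 0.01095 × 40.30 = 0.4413 g
% MgO = 0.4413 / 0.6486 × 100 = 68.04 %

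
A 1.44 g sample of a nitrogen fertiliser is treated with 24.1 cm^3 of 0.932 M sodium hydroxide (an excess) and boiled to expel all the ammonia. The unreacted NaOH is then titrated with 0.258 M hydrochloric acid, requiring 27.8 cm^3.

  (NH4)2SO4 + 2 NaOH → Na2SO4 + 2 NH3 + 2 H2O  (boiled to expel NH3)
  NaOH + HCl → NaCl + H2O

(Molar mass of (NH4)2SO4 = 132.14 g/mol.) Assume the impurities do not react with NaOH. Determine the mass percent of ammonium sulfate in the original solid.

n(NaOH) added = 0.0241 × 0.932 = 0.0225 mol
n(HCl) used in back-titration = 0.0278 × 0.258 = 7.17 × 10^-3 mol
n(NaOH) left over = 7.17 × 10^-3 mol (1:1 ratio)
n(NaOH) consumed by analyte = 0.0225 − 7.17 × 10^-3 = 0.0153 mol
From the 1:2 ratio, n((NH4)2SO4) = 1/2 × 0.0153 = 7.64 × 10^-3 mol
mass of (NH4)2SO4 = 7.64 × 10^-3 × 132.14 = 1.01 g
% (NH4)2SO4 = 1.01 / 1.44 × 100 = 70.1 %

70.1 %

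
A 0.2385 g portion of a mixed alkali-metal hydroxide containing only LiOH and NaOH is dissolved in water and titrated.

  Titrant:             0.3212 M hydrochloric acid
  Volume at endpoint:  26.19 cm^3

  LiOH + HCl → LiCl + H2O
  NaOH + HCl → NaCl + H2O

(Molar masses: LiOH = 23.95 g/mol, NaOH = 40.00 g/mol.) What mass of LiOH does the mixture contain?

0.1462 g

n(HCl) = 0.02619 × 0.3212 = 8.412 × 10^-3 mol
Let x = n(LiOH), y = n(NaOH).
Titrant: 1x + 1y = 8.412 × 10^-3;  mass: 23.95x + 40.00y = 0.2385
Solving, x = 6.105 × 10^-3 mol, y = 2.307 × 10^-3 mol
mass of LiOH = 6.105 × 10^-3 × 23.95 = 0.1462 g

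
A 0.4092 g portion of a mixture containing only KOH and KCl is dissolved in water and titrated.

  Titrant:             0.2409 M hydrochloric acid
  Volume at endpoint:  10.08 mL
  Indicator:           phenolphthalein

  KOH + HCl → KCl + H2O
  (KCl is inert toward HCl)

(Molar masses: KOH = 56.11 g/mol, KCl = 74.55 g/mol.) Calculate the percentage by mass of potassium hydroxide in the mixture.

n(HCl) = 0.01008 × 0.2409 = 2.428 × 10^-3 mol
Let x = n(KOH), y = n(KCl).
Titrant: 1x = 2.428 × 10^-3;  mass: 56.11x + 74.55y = 0.4092
Solving, x = 2.428 × 10^-3 mol, y = 3.661 × 10^-3 mol
mass of KOH = 2.428 × 10^-3 × 56.11 = 0.1363 g
% KOH = 0.1363 / 0.4092 × 100 = 33.30 %

33.30 %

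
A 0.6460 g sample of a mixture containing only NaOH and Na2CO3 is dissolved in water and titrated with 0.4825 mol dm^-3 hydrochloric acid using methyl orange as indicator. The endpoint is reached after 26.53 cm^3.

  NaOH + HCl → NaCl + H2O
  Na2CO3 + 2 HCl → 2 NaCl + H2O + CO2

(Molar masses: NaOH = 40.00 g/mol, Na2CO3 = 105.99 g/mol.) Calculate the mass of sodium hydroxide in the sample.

n(HCl) = 0.02653 × 0.4825 = 0.01280 mol
Let x = n(NaOH), y = n(Na2CO3).
Titrant: 1x + 2y = 0.01280;  mass: 40.00x + 105.99y = 0.6460
Solving, x = 2.491 × 10^-3 mol, y = 5.155 × 10^-3 mol
mass of NaOH = 2.491 × 10^-3 × 40.00 = 0.09965 g

0.09965 g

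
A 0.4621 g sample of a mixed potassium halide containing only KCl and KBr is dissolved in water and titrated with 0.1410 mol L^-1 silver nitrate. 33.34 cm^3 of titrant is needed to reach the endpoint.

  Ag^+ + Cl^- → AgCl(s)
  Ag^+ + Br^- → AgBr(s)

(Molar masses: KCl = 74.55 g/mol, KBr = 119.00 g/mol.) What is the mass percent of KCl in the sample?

n(AgNO3) = 0.03334 × 0.1410 = 4.701 × 10^-3 mol
Let x = n(KCl), y = n(KBr).
Titrant: 1x + 1y = 4.701 × 10^-3;  mass: 74.55x + 119.00y = 0.4621
Solving, x = 2.189 × 10^-3 mol, y = 2.512 × 10^-3 mol
mass of KCl = 2.189 × 10^-3 × 74.55 = 0.1632 g
% KCl = 0.1632 / 0.4621 × 100 = 35.32 %

35.32 %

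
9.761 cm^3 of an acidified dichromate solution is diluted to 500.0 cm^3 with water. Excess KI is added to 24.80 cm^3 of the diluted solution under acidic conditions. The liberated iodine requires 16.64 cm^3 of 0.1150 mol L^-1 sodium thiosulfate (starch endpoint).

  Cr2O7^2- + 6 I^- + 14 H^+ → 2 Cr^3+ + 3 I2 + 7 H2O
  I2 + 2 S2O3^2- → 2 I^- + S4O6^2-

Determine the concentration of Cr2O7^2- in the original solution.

0.6588 mol/L

n(S2O3^2-) = 0.01664 × 0.1150 = 1.914 × 10^-3 mol
n(I2) = n(S2O3^2-)/2 = 9.568 × 10^-4 mol
From the 1:3 ratio, n(Cr2O7^2-) in the aliquot = 1/3 × 9.568 × 10^-4 = 3.189 × 10^-4 mol
[Cr2O7^2-]_dilute = 3.189 × 10^-4 / 0.02480 = 0.01286 mol/L
[Cr2O7^2-]_original = 0.01286 × 500.0/9.761 = 0.6588 mol/L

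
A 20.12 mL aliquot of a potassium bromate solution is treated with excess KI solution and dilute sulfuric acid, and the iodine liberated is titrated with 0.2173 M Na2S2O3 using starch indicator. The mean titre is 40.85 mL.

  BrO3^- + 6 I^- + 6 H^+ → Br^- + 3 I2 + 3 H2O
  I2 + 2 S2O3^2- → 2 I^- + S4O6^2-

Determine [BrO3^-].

0.07353 M

n(S2O3^2-) = 0.04085 × 0.2173 = 8.877 × 10^-3 mol
n(I2) = n(S2O3^2-)/2 = 4.438 × 10^-3 mol
From the 1:3 ratio, n(BrO3^-) in the aliquot = 1/3 × 4.438 × 10^-3 = 1.479 × 10^-3 mol
[BrO3^-] = 1.479 × 10^-3 / 0.02012 = 0.07353 mol/L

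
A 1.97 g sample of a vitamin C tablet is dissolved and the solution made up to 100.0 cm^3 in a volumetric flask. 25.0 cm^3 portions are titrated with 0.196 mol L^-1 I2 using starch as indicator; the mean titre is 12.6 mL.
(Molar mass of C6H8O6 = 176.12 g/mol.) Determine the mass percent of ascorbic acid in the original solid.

C6H8O6 + I2 → C6H6O6 + 2 HI
n(I2) per titration = 0.0126 × 0.196 = 2.47 × 10^-3 mol
n(C6H8O6) in each aliquot = 2.47 × 10^-3 mol (1:1 ratio)
n(C6H8O6) in the whole flask = 2.47 × 10^-3 × 100.0/25.0 = 9.88 × 10^-3 mol
mass of C6H8O6 = 9.88 × 10^-3 × 176.12 = 1.74 g
% C6H8O6 = 1.74 / 1.97 × 100 = 88.3 %

88.3 %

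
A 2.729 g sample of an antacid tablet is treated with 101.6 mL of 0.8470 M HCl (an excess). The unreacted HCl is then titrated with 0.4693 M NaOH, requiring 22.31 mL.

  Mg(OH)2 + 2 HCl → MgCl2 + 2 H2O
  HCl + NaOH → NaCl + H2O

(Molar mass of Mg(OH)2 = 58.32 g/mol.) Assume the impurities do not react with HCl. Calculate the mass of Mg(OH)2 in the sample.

n(HCl) added = 0.1016 × 0.8470 = 0.08606 mol
n(NaOH) used in back-titration = 0.02231 × 0.4693 = 0.01047 mol
n(HCl) left over = 0.01047 mol (1:1 ratio)
n(HCl) consumed by analyte = 0.08606 − 0.01047 = 0.07559 mol
From the 1:2 ratio, n(Mg(OH)2) = 1/2 × 0.07559 = 0.03779 mol
mass of Mg(OH)2 = 0.03779 × 58.32 = 2.204 g

2.204 g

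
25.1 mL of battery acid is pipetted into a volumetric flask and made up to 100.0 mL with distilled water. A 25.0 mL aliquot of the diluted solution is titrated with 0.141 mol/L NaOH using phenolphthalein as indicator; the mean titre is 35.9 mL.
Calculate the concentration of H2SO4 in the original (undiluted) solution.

H2SO4 + 2 NaOH → Na2SO4 + 2 H2O
n(NaOH) = 0.0359 × 0.141 = 5.06 × 10^-3 mol
From the 1:2 ratio, n(H2SO4) in the aliquot = 1/2 × 5.06 × 10^-3 = 2.53 × 10^-3 mol
[H2SO4]_dilute = 2.53 × 10^-3 / 0.0250 = 0.101 mol/L
Dilution factor = 100.0 / 25.1 = 3.984
[H2SO4]_stock = 0.101 × 3.984 = 0.403 mol/L

0.403 mol/L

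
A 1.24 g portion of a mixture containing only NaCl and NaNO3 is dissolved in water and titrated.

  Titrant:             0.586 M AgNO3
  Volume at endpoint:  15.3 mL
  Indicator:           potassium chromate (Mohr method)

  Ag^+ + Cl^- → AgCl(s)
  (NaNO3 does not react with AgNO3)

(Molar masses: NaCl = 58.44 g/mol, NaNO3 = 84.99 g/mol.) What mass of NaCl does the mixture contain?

0.524 g

n(AgNO3) = 0.0153 × 0.586 = 8.97 × 10^-3 mol
Let x = n(NaCl), y = n(NaNO3).
Titrant: 1x = 8.97 × 10^-3;  mass: 58.44x + 84.99y = 1.24
Solving, x = 8.97 × 10^-3 mol, y = 8.42 × 10^-3 mol
mass of NaCl = 8.97 × 10^-3 × 58.44 = 0.524 g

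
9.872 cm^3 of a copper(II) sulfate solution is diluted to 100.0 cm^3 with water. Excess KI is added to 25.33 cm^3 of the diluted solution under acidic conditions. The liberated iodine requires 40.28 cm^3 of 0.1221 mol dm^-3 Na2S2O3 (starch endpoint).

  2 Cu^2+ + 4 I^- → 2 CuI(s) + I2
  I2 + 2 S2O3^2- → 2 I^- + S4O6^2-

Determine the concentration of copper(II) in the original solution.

n(S2O3^2-) = 0.04028 × 0.1221 = 4.918 × 10^-3 mol
n(I2) = n(S2O3^2-)/2 = 2.459 × 10^-3 mol
From the 2:1 ratio, n(Cu2+) in the aliquot = 2/1 × 2.459 × 10^-3 = 4.918 × 10^-3 mol
[Cu2+]_dilute = 4.918 × 10^-3 / 0.02533 = 0.1942 mol/L
[Cu2+]_original = 0.1942 × 100.0/9.872 = 1.967 mol/L

1.967 mol/L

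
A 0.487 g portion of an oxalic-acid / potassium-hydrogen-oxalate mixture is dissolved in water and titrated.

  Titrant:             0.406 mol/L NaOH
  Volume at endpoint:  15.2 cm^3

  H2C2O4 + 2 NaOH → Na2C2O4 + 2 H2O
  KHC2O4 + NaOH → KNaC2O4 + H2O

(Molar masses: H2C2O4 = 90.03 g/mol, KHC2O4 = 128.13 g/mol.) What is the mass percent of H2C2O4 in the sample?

33.8 %

n(NaOH) = 0.0152 × 0.406 = 6.17 × 10^-3 mol
Let x = n(H2C2O4), y = n(KHC2O4).
Titrant: 2x + 1y = 6.17 × 10^-3;  mass: 90.03x + 128.13y = 0.487
Solving, x = 1.83 × 10^-3 mol, y = 2.52 × 10^-3 mol
mass of H2C2O4 = 1.83 × 10^-3 × 90.03 = 0.164 g
% H2C2O4 = 0.164 / 0.487 × 100 = 33.8 %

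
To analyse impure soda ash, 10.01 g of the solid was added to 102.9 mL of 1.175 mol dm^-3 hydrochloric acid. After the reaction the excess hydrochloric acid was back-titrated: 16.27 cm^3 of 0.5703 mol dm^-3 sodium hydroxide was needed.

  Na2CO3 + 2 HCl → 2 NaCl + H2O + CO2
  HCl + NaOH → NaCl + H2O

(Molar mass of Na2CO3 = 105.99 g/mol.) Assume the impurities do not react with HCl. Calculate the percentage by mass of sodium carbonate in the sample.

n(HCl) added = 0.1029 × 1.175 = 0.1209 mol
n(NaOH) used in back-titration = 0.01627 × 0.5703 = 9.279 × 10^-3 mol
n(HCl) left over = 9.279 × 10^-3 mol (1:1 ratio)
n(HCl) consumed by analyte = 0.1209 − 9.279 × 10^-3 = 0.1116 mol
From the 1:2 ratio, n(Na2CO3) = 1/2 × 0.1116 = 0.05581 mol
mass of Na2CO3 = 0.05581 × 105.99 = 5.916 g
% Na2CO3 = 5.916 / 10.01 × 100 = 59.10 %

59.10 %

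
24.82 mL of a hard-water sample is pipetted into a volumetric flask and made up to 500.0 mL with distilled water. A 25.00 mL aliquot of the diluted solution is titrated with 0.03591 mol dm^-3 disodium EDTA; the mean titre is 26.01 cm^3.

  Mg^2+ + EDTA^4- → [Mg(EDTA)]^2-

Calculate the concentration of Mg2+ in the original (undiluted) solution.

n(EDTA) = 0.02601 × 0.03591 = 9.340 × 10^-4 mol
n(Mg2+) in the aliquot = 9.340 × 10^-4 mol (1:1 ratio)
[Mg2+]_dilute = 9.340 × 10^-4 / 0.02500 = 0.03736 mol/L
Dilution factor = 500.0 / 24.82 = 20.15
[Mg2+]_stock = 0.03736 × 20.15 = 0.7526 mol/L

0.7526 mol/L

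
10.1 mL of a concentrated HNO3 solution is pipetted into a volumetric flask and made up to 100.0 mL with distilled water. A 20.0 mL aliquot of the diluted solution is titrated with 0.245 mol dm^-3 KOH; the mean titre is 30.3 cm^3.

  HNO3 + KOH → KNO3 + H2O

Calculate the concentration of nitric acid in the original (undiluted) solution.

3.67 mol/L

n(KOH) = 0.0303 × 0.245 = 7.42 × 10^-3 mol
n(HNO3) in the aliquot = 7.42 × 10^-3 mol (1:1 ratio)
[HNO3]_dilute = 7.42 × 10^-3 / 0.0200 = 0.371 mol/L
Dilution factor = 100.0 / 10.1 = 9.901
[HNO3]_stock = 0.371 × 9.901 = 3.67 mol/L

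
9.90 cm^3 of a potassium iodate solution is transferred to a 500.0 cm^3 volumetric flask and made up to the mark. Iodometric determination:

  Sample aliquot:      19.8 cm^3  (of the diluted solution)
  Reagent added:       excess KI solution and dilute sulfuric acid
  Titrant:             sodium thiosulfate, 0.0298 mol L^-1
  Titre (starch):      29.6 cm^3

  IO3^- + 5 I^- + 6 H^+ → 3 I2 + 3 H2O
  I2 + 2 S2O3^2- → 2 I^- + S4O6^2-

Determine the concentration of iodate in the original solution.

0.375 mol/L

n(S2O3^2-) = 0.0296 × 0.0298 = 8.82 × 10^-4 mol
n(I2) = n(S2O3^2-)/2 = 4.41 × 10^-4 mol
From the 1:3 ratio, n(IO3^-) in the aliquot = 1/3 × 4.41 × 10^-4 = 1.47 × 10^-4 mol
[IO3^-]_dilute = 1.47 × 10^-4 / 0.0198 = 0.00742 mol/L
[IO3^-]_original = 0.00742 × 500.0/9.90 = 0.375 mol/L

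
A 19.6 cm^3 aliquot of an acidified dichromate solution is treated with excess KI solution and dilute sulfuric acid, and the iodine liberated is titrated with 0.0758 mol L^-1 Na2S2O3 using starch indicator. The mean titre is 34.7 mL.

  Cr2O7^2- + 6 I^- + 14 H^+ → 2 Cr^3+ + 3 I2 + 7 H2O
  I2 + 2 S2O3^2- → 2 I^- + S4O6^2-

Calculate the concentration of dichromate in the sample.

0.0224 mol/L

n(S2O3^2-) = 0.0347 × 0.0758 = 2.63 × 10^-3 mol
n(I2) = n(S2O3^2-)/2 = 1.32 × 10^-3 mol
From the 1:3 ratio, n(Cr2O7^2-) in the aliquot = 1/3 × 1.32 × 10^-3 = 4.38 × 10^-4 mol
[Cr2O7^2-] = 4.38 × 10^-4 / 0.0196 = 0.0224 mol/L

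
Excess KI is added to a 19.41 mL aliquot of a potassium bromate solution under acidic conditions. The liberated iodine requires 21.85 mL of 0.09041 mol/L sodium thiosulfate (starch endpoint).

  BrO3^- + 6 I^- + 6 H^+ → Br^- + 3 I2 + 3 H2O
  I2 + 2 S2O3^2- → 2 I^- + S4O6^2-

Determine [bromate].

n(S2O3^2-) = 0.02185 × 0.09041 = 1.975 × 10^-3 mol
n(I2) = n(S2O3^2-)/2 = 9.877 × 10^-4 mol
From the 1:3 ratio, n(BrO3^-) in the aliquot = 1/3 × 9.877 × 10^-4 = 3.292 × 10^-4 mol
[BrO3^-] = 3.292 × 10^-4 / 0.01941 = 0.01696 mol/L

0.01696 mol/L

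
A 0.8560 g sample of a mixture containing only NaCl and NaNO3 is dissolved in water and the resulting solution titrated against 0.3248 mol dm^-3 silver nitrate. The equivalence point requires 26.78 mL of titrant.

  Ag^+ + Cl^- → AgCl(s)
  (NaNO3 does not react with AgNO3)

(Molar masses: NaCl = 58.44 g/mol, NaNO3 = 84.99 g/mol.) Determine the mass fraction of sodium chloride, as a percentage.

59.38 %

n(AgNO3) = 0.02678 × 0.3248 = 8.698 × 10^-3 mol
Let x = n(NaCl), y = n(NaNO3).
Titrant: 1x = 8.698 × 10^-3;  mass: 58.44x + 84.99y = 0.8560
Solving, x = 8.698 × 10^-3 mol, y = 4.091 × 10^-3 mol
mass of NaCl = 8.698 × 10^-3 × 58.44 = 0.5083 g
% NaCl = 0.5083 / 0.8560 × 100 = 59.38 %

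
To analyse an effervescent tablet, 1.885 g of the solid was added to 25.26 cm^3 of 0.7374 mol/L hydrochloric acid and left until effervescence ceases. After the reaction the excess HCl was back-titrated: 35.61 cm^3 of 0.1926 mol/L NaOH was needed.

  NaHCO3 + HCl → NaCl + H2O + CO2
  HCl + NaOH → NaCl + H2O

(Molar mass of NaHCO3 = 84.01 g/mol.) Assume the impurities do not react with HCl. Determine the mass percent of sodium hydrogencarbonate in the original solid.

n(HCl) added = 0.02526 × 0.7374 = 0.01863 mol
n(NaOH) used in back-titration = 0.03561 × 0.1926 = 6.858 × 10^-3 mol
n(HCl) left over = 6.858 × 10^-3 mol (1:1 ratio)
n(HCl) consumed by analyte = 0.01863 − 6.858 × 10^-3 = 0.01177 mol
n(NaHCO3) = 0.01177 mol (1:1 ratio)
mass of NaHCO3 = 0.01177 × 84.01 = 0.9886 g
% NaHCO3 = 0.9886 / 1.885 × 100 = 52.45 %

52.45 %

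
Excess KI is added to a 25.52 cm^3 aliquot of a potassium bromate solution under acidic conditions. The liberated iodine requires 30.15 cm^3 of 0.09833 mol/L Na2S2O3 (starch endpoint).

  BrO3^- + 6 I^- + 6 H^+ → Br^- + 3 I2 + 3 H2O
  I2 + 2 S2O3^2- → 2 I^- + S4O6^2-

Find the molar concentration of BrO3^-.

n(S2O3^2-) = 0.03015 × 0.09833 = 2.965 × 10^-3 mol
n(I2) = n(S2O3^2-)/2 = 1.482 × 10^-3 mol
From the 1:3 ratio, n(BrO3^-) in the aliquot = 1/3 × 1.482 × 10^-3 = 4.941 × 10^-4 mol
[BrO3^-] = 4.941 × 10^-4 / 0.02552 = 0.01936 mol/L

0.01936 mol/L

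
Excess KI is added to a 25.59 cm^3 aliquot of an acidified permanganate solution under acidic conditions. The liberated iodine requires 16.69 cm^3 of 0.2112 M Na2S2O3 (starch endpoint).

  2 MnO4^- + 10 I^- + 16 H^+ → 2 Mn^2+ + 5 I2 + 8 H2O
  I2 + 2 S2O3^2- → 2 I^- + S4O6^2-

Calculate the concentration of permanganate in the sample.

0.02755 M

n(S2O3^2-) = 0.01669 × 0.2112 = 3.525 × 10^-3 mol
n(I2) = n(S2O3^2-)/2 = 1.762 × 10^-3 mol
From the 2:5 ratio, n(MnO4^-) in the aliquot = 2/5 × 1.762 × 10^-3 = 7.050 × 10^-4 mol
[MnO4^-] = 7.050 × 10^-4 / 0.02559 = 0.02755 mol/L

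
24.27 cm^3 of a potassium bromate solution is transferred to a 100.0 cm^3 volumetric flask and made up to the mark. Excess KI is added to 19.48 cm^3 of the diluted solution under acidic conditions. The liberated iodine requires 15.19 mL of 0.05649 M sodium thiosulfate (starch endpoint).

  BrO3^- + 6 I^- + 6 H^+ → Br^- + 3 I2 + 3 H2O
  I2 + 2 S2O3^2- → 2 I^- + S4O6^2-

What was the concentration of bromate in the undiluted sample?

0.03025 M

n(S2O3^2-) = 0.01519 × 0.05649 = 8.581 × 10^-4 mol
n(I2) = n(S2O3^2-)/2 = 4.290 × 10^-4 mol
From the 1:3 ratio, n(BrO3^-) in the aliquot = 1/3 × 4.290 × 10^-4 = 1.430 × 10^-4 mol
[BrO3^-]_dilute = 1.430 × 10^-4 / 0.01948 = 0.007342 mol/L
[BrO3^-]_original = 0.007342 × 100.0/24.27 = 0.03025 mol/L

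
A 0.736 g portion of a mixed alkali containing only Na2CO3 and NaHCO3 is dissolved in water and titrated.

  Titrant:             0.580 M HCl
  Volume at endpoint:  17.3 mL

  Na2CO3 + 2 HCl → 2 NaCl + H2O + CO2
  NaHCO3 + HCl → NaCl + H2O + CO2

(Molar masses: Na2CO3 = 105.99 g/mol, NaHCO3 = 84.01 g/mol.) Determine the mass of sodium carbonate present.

n(HCl) = 0.0173 × 0.580 = 0.0100 mol
Let x = n(Na2CO3), y = n(NaHCO3).
Titrant: 2x + 1y = 0.0100;  mass: 105.99x + 84.01y = 0.736
Solving, x = 1.72 × 10^-3 mol, y = 6.59 × 10^-3 mol
mass of Na2CO3 = 1.72 × 10^-3 × 105.99 = 0.183 g

0.183 g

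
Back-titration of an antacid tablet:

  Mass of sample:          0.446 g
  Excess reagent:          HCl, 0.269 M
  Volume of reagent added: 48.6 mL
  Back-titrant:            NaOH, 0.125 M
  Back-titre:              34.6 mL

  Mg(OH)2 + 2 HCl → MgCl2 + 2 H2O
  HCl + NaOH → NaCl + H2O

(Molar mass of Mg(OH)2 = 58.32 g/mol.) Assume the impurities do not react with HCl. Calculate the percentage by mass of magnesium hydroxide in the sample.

n(HCl) added = 0.0486 × 0.269 = 0.0131 mol
n(NaOH) used in back-titration = 0.0346 × 0.125 = 4.33 × 10^-3 mol
n(HCl) left over = 4.33 × 10^-3 mol (1:1 ratio)
n(HCl) consumed by analyte = 0.0131 − 4.33 × 10^-3 = 8.75 × 10^-3 mol
From the 1:2 ratio, n(Mg(OH)2) = 1/2 × 8.75 × 10^-3 = 4.37 × 10^-3 mol
mass of Mg(OH)2 = 4.37 × 10^-3 × 58.32 = 0.255 g
% Mg(OH)2 = 0.255 / 0.446 × 100 = 57.2 %

57.2 %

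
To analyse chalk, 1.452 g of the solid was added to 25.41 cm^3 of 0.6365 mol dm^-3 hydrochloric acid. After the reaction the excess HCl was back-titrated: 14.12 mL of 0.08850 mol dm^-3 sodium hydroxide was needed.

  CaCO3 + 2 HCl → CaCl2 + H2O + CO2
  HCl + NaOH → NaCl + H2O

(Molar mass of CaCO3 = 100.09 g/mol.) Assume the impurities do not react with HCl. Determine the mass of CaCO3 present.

0.7469 g

n(HCl) added = 0.02541 × 0.6365 = 0.01617 mol
n(NaOH) used in back-titration = 0.01412 × 0.08850 = 1.250 × 10^-3 mol
n(HCl) left over = 1.250 × 10^-3 mol (1:1 ratio)
n(HCl) consumed by analyte = 0.01617 − 1.250 × 10^-3 = 0.01492 mol
From the 1:2 ratio, n(CaCO3) = 1/2 × 0.01492 = 7.462 × 10^-3 mol
mass of CaCO3 = 7.462 × 10^-3 × 100.09 = 0.7469 g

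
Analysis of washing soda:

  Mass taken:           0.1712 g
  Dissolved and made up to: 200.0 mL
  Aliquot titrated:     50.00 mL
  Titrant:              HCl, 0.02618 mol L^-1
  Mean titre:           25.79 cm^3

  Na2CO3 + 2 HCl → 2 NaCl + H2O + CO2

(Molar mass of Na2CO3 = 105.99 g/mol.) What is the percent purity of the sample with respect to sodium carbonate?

83.60 %

n(HCl) per titration = 0.02579 × 0.02618 = 6.752 × 10^-4 mol
From the 1:2 ratio, n(Na2CO3) in each aliquot = 1/2 × 6.752 × 10^-4 = 3.376 × 10^-4 mol
n(Na2CO3) in the whole flask = 3.376 × 10^-4 × 200.0/50.00 = 1.350 × 10^-3 mol
mass of Na2CO3 = 1.350 × 10^-3 × 105.99 = 0.1431 g
% Na2CO3 = 0.1431 / 0.1712 × 100 = 83.60 %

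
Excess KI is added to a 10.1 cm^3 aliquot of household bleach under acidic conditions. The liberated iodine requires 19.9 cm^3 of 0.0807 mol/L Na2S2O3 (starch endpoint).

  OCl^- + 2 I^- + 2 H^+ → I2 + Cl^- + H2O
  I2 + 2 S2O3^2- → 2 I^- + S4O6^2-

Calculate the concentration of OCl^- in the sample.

0.0795 mol/L

n(S2O3^2-) = 0.0199 × 0.0807 = 1.61 × 10^-3 mol
n(I2) = n(S2O3^2-)/2 = 8.03 × 10^-4 mol
n(OCl^-) in the aliquot = 8.03 × 10^-4 mol (1:1 ratio)
[OCl^-] = 8.03 × 10^-4 / 0.0101 = 0.0795 mol/L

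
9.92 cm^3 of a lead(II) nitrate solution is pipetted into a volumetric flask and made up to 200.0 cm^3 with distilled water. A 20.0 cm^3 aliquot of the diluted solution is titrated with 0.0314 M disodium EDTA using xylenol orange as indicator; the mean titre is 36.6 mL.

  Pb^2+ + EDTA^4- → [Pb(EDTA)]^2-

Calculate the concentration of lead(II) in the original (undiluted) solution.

n(EDTA) = 0.0366 × 0.0314 = 1.15 × 10^-3 mol
n(Pb2+) in the aliquot = 1.15 × 10^-3 mol (1:1 ratio)
[Pb2+]_dilute = 1.15 × 10^-3 / 0.0200 = 0.0575 mol/L
Dilution factor = 200.0 / 9.92 = 20.16
[Pb2+]_stock = 0.0575 × 20.16 = 1.16 mol/L

1.16 M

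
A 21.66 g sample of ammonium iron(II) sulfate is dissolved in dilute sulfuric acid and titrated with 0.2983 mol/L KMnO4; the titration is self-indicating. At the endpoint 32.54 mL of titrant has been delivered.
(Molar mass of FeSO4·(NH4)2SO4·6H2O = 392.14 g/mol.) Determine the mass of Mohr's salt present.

MnO4^- + 5 Fe^2+ + 8 H^+ → Mn^2+ + 5 Fe^3+ + 4 H2O
n(KMnO4) = 0.03254 L × 0.2983 mol/L = 9.707 × 10^-3 mol
From the 5:1 ratio, n(FeSO4·(NH4)2SO4·6H2O) = 5/1 × 9.707 × 10^-3 = 0.04853 mol
mass of FeSO4·(NH4)2SO4·6H2O = 0.04853 × 392.14 g/mol = 19.03 g

19.03 g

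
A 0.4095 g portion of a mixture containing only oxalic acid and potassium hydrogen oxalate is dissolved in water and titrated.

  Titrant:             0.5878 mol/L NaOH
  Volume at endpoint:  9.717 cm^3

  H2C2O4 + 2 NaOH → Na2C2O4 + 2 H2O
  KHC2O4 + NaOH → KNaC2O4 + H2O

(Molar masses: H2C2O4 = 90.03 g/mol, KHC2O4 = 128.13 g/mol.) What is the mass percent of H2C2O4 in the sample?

42.63 %

n(NaOH) = 0.009717 × 0.5878 = 5.712 × 10^-3 mol
Let x = n(H2C2O4), y = n(KHC2O4).
Titrant: 2x + 1y = 5.712 × 10^-3;  mass: 90.03x + 128.13y = 0.4095
Solving, x = 1.939 × 10^-3 mol, y = 1.833 × 10^-3 mol
mass of H2C2O4 = 1.939 × 10^-3 × 90.03 = 0.1746 g
% H2C2O4 = 0.1746 / 0.4095 × 100 = 42.63 %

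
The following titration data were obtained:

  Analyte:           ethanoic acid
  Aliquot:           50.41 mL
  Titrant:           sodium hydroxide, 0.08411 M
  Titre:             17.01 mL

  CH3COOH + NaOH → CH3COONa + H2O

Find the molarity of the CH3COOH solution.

0.02838 M

n(NaOH) = 0.01701 L × 0.08411 mol/L = 1.431 × 10^-3 mol
n(CH3COOH) = 1.431 × 10^-3 mol (1:1 mole ratio)
[CH3COOH] = 1.431 × 10^-3 mol / 0.05041 L = 0.02838 mol/L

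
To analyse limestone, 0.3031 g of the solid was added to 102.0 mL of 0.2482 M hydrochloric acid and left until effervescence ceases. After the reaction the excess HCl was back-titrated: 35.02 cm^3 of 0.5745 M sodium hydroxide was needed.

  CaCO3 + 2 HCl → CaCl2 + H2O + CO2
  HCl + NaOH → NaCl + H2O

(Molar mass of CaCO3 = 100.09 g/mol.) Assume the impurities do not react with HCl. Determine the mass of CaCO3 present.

n(HCl) added = 0.1020 × 0.2482 = 0.02532 mol
n(NaOH) used in back-titration = 0.03502 × 0.5745 = 0.02012 mol
n(HCl) left over = 0.02012 mol (1:1 ratio)
n(HCl) consumed by analyte = 0.02532 − 0.02012 = 5.197 × 10^-3 mol
From the 1:2 ratio, n(CaCO3) = 1/2 × 5.197 × 10^-3 = 2.599 × 10^-3 mol
mass of CaCO3 = 2.599 × 10^-3 × 100.09 = 0.2601 g

0.2601 g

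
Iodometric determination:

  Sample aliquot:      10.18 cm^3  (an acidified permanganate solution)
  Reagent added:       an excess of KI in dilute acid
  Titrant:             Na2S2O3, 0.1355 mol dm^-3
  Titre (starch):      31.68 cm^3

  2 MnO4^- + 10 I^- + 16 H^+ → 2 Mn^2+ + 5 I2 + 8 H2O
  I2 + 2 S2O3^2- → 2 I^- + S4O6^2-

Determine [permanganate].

0.08433 mol/L

n(S2O3^2-) = 0.03168 × 0.1355 = 4.293 × 10^-3 mol
n(I2) = n(S2O3^2-)/2 = 2.146 × 10^-3 mol
From the 2:5 ratio, n(MnO4^-) in the aliquot = 2/5 × 2.146 × 10^-3 = 8.585 × 10^-4 mol
[MnO4^-] = 8.585 × 10^-4 / 0.01018 = 0.08433 mol/L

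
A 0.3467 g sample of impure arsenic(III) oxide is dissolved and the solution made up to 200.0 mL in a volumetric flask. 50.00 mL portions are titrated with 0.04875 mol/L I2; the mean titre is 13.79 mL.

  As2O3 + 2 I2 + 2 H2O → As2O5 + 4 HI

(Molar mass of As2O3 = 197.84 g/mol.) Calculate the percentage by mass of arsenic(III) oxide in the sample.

76.72 %

n(I2) per titration = 0.01379 × 0.04875 = 6.723 × 10^-4 mol
From the 1:2 ratio, n(As2O3) in each aliquot = 1/2 × 6.723 × 10^-4 = 3.361 × 10^-4 mol
n(As2O3) in the whole flask = 3.361 × 10^-4 × 200.0/50.00 = 1.345 × 10^-3 mol
mass of As2O3 = 1.345 × 10^-3 × 197.84 = 0.2660 g
% As2O3 = 0.2660 / 0.3467 × 100 = 76.72 %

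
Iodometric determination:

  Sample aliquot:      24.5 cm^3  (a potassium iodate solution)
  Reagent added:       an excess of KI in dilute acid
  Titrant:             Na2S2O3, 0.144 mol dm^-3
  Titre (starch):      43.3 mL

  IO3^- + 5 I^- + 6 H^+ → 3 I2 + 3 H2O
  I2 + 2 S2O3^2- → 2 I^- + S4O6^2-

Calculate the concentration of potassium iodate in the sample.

0.0424 mol/L

n(S2O3^2-) = 0.0433 × 0.144 = 6.24 × 10^-3 mol
n(I2) = n(S2O3^2-)/2 = 3.12 × 10^-3 mol
From the 1:3 ratio, n(IO3^-) in the aliquot = 1/3 × 3.12 × 10^-3 = 1.04 × 10^-3 mol
[IO3^-] = 1.04 × 10^-3 / 0.0245 = 0.0424 mol/L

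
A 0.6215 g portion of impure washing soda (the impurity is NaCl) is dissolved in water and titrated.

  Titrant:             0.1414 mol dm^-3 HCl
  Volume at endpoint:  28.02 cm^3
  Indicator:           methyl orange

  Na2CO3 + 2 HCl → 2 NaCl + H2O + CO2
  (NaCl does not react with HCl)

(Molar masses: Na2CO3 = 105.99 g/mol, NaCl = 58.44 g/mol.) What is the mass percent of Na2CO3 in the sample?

n(HCl) = 0.02802 × 0.1414 = 3.962 × 10^-3 mol
Let x = n(Na2CO3), y = n(NaCl).
Titrant: 2x = 3.962 × 10^-3;  mass: 105.99x + 58.44y = 0.6215
Solving, x = 1.981 × 10^-3 mol, y = 7.042 × 10^-3 mol
mass of Na2CO3 = 1.981 × 10^-3 × 105.99 = 0.2100 g
% Na2CO3 = 0.2100 / 0.6215 × 100 = 33.78 %

33.78 %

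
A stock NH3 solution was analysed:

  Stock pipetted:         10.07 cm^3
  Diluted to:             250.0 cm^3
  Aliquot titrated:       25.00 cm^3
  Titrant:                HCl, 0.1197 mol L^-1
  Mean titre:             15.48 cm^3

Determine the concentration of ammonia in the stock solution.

NH3 + HCl → NH4Cl
n(HCl) = 0.01548 × 0.1197 = 1.853 × 10^-3 mol
n(NH3) in the aliquot = 1.853 × 10^-3 mol (1:1 ratio)
[NH3]_dilute = 1.853 × 10^-3 / 0.02500 = 0.07412 mol/L
Dilution factor = 250.0 / 10.07 = 24.83
[NH3]_stock = 0.07412 × 24.83 = 1.840 mol/L

1.840 mol/L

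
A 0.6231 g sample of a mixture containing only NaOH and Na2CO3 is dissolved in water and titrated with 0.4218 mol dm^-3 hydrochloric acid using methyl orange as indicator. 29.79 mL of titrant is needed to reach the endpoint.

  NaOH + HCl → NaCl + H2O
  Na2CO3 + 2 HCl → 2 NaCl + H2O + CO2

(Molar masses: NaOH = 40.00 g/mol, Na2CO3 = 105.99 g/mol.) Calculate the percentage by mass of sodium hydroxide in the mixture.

21.15 %

n(HCl) = 0.02979 × 0.4218 = 0.01257 mol
Let x = n(NaOH), y = n(Na2CO3).
Titrant: 1x + 2y = 0.01257;  mass: 40.00x + 105.99y = 0.6231
Solving, x = 3.294 × 10^-3 mol, y = 4.636 × 10^-3 mol
mass of NaOH = 3.294 × 10^-3 × 40.00 = 0.1318 g
% NaOH = 0.1318 / 0.6231 × 100 = 21.15 %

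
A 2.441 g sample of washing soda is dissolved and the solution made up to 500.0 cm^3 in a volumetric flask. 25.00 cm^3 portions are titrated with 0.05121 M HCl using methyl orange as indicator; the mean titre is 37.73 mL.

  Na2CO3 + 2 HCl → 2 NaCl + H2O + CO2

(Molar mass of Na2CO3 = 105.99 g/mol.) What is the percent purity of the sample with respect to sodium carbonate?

83.90 %

n(HCl) per titration = 0.03773 × 0.05121 = 1.932 × 10^-3 mol
From the 1:2 ratio, n(Na2CO3) in each aliquot = 1/2 × 1.932 × 10^-3 = 9.661 × 10^-4 mol
n(Na2CO3) in the whole flask = 9.661 × 10^-4 × 500.0/25.00 = 0.01932 mol
mass of Na2CO3 = 0.01932 × 105.99 = 2.048 g
% Na2CO3 = 2.048 / 2.441 × 100 = 83.90 %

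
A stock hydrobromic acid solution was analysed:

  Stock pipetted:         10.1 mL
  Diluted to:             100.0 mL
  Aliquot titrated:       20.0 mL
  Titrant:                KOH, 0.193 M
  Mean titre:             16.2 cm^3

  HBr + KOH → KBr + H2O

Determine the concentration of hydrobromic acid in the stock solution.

n(KOH) = 0.0162 × 0.193 = 3.13 × 10^-3 mol
n(HBr) in the aliquot = 3.13 × 10^-3 mol (1:1 ratio)
[HBr]_dilute = 3.13 × 10^-3 / 0.0200 = 0.156 mol/L
Dilution factor = 100.0 / 10.1 = 9.901
[HBr]_stock = 0.156 × 9.901 = 1.55 mol/L

1.55 M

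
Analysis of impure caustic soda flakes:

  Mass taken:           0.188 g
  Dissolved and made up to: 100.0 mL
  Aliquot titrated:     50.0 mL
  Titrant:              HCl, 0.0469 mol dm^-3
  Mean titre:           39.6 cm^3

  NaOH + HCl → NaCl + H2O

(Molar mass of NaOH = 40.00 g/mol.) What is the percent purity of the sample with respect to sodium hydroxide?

79.0 %

n(HCl) per titration = 0.0396 × 0.0469 = 1.86 × 10^-3 mol
n(NaOH) in each aliquot = 1.86 × 10^-3 mol (1:1 ratio)
n(NaOH) in the whole flask = 1.86 × 10^-3 × 100.0/50.0 = 3.71 × 10^-3 mol
mass of NaOH = 3.71 × 10^-3 × 40.00 = 0.149 g
% NaOH = 0.149 / 0.188 × 100 = 79.0 %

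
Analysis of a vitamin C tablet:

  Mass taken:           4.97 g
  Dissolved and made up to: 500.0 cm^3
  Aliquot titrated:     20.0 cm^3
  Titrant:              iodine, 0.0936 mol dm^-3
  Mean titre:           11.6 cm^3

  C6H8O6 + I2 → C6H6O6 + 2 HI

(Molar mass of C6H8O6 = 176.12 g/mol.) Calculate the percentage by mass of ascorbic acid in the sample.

96.2 %

n(I2) per titration = 0.0116 × 0.0936 = 1.09 × 10^-3 mol
n(C6H8O6) in each aliquot = 1.09 × 10^-3 mol (1:1 ratio)
n(C6H8O6) in the whole flask = 1.09 × 10^-3 × 500.0/20.0 = 0.0271 mol
mass of C6H8O6 = 0.0271 × 176.12 = 4.78 g
% C6H8O6 = 4.78 / 4.97 × 100 = 96.2 %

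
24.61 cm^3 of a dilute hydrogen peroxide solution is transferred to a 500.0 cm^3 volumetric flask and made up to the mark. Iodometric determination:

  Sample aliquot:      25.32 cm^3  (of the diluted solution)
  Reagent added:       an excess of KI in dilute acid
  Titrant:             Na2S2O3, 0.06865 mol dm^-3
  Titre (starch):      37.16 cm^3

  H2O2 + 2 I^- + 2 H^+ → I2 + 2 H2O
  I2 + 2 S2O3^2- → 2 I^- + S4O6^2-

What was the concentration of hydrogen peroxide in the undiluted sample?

1.023 mol/L

n(S2O3^2-) = 0.03716 × 0.06865 = 2.551 × 10^-3 mol
n(I2) = n(S2O3^2-)/2 = 1.276 × 10^-3 mol
n(H2O2) in the aliquot = 1.276 × 10^-3 mol (1:1 ratio)
[H2O2]_dilute = 1.276 × 10^-3 / 0.02532 = 0.05038 mol/L
[H2O2]_original = 0.05038 × 500.0/24.61 = 1.023 mol/L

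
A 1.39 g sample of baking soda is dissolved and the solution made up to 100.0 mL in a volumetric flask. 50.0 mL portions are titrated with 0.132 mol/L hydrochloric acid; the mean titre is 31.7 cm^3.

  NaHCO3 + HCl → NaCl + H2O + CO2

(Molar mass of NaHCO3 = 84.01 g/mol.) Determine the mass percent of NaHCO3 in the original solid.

50.6 %

n(HCl) per titration = 0.0317 × 0.132 = 4.18 × 10^-3 mol
n(NaHCO3) in each aliquot = 4.18 × 10^-3 mol (1:1 ratio)
n(NaHCO3) in the whole flask = 4.18 × 10^-3 × 100.0/50.0 = 8.37 × 10^-3 mol
mass of NaHCO3 = 8.37 × 10^-3 × 84.01 = 0.703 g
% NaHCO3 = 0.703 / 1.39 × 100 = 50.6 %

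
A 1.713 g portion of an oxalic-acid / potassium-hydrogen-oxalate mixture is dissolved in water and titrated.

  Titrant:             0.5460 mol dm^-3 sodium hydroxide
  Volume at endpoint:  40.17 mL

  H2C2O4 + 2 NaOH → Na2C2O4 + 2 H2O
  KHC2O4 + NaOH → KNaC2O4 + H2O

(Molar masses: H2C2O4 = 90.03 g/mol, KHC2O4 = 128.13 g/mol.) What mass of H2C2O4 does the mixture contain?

0.5943 g

n(NaOH) = 0.04017 × 0.5460 = 0.02193 mol
Let x = n(H2C2O4), y = n(KHC2O4).
Titrant: 2x + 1y = 0.02193;  mass: 90.03x + 128.13y = 1.713
Solving, x = 6.601 × 10^-3 mol, y = 8.731 × 10^-3 mol
mass of H2C2O4 = 6.601 × 10^-3 × 90.03 = 0.5943 g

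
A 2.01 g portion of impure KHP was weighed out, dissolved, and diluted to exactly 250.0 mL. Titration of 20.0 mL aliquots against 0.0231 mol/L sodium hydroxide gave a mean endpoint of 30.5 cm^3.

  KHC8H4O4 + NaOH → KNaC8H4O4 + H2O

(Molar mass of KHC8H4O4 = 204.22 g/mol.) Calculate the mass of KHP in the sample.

1.80 g

n(NaOH) per titration = 0.0305 × 0.0231 = 7.05 × 10^-4 mol
n(KHC8H4O4) in each aliquot = 7.05 × 10^-4 mol (1:1 ratio)
n(KHC8H4O4) in the whole flask = 7.05 × 10^-4 × 250.0/20.0 = 8.81 × 10^-3 mol
mass of KHC8H4O4 = 8.81 × 10^-3 × 204.22 = 1.80 g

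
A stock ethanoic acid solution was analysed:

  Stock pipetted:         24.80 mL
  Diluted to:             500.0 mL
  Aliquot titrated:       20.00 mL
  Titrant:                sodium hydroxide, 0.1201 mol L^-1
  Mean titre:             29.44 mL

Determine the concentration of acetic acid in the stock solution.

CH3COOH + NaOH → CH3COONa + H2O
n(NaOH) = 0.02944 × 0.1201 = 3.536 × 10^-3 mol
n(CH3COOH) in the aliquot = 3.536 × 10^-3 mol (1:1 ratio)
[CH3COOH]_dilute = 3.536 × 10^-3 / 0.02000 = 0.1768 mol/L
Dilution factor = 500.0 / 24.80 = 20.16
[CH3COOH]_stock = 0.1768 × 20.16 = 3.564 mol/L

3.564 mol/L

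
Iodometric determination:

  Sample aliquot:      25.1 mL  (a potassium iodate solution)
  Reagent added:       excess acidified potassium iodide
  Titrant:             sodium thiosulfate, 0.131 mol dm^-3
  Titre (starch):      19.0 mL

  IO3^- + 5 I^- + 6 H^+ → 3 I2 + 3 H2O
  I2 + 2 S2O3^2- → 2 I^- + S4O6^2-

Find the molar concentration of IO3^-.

0.0165 mol/L

n(S2O3^2-) = 0.0190 × 0.131 = 2.49 × 10^-3 mol
n(I2) = n(S2O3^2-)/2 = 1.24 × 10^-3 mol
From the 1:3 ratio, n(IO3^-) in the aliquot = 1/3 × 1.24 × 10^-3 = 4.15 × 10^-4 mol
[IO3^-] = 4.15 × 10^-4 / 0.0251 = 0.0165 mol/L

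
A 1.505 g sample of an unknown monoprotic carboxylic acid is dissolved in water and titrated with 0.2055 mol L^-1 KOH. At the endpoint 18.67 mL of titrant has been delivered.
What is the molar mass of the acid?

n(KOH) = 0.01867 L × 0.2055 mol/L = 3.837 × 10^-3 mol
n(HA) = 3.837 × 10^-3 mol (1:1 ratio)
M = m / n = 1.505 g / 3.837 × 10^-3 mol = 392.3 g/mol

392.3 g/mol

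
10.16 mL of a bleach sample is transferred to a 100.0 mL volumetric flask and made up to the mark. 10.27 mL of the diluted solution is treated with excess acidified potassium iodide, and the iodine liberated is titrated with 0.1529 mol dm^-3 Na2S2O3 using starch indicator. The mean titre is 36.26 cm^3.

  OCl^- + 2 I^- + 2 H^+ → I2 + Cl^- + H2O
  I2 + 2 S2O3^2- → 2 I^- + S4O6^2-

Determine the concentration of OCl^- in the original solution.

2.657 mol/L

n(S2O3^2-) = 0.03626 × 0.1529 = 5.544 × 10^-3 mol
n(I2) = n(S2O3^2-)/2 = 2.772 × 10^-3 mol
n(OCl^-) in the aliquot = 2.772 × 10^-3 mol (1:1 ratio)
[OCl^-]_dilute = 2.772 × 10^-3 / 0.01027 = 0.2699 mol/L
[OCl^-]_original = 0.2699 × 100.0/10.16 = 2.657 mol/L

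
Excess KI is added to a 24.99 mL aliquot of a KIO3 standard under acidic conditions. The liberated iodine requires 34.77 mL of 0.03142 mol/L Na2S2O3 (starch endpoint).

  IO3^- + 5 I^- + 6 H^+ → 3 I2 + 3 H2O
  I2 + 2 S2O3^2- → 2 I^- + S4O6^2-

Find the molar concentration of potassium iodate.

n(S2O3^2-) = 0.03477 × 0.03142 = 1.092 × 10^-3 mol
n(I2) = n(S2O3^2-)/2 = 5.462 × 10^-4 mol
From the 1:3 ratio, n(IO3^-) in the aliquot = 1/3 × 5.462 × 10^-4 = 1.821 × 10^-4 mol
[IO3^-] = 1.821 × 10^-4 / 0.02499 = 0.007286 mol/L

0.007286 mol/L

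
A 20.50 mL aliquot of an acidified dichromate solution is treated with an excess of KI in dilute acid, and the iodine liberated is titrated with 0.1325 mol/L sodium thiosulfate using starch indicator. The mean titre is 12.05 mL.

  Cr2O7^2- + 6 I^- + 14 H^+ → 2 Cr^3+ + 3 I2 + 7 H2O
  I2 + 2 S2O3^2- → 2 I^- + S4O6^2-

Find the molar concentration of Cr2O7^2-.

n(S2O3^2-) = 0.01205 × 0.1325 = 1.597 × 10^-3 mol
n(I2) = n(S2O3^2-)/2 = 7.983 × 10^-4 mol
From the 1:3 ratio, n(Cr2O7^2-) in the aliquot = 1/3 × 7.983 × 10^-4 = 2.661 × 10^-4 mol
[Cr2O7^2-] = 2.661 × 10^-4 / 0.02050 = 0.01298 mol/L

0.01298 mol/L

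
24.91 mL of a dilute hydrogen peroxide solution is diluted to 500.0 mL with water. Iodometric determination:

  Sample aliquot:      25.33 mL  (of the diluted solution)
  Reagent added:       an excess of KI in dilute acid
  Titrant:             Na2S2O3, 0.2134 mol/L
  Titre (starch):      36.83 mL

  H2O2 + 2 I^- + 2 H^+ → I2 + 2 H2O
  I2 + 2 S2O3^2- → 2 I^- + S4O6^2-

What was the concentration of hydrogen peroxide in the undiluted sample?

n(S2O3^2-) = 0.03683 × 0.2134 = 7.860 × 10^-3 mol
n(I2) = n(S2O3^2-)/2 = 3.930 × 10^-3 mol
n(H2O2) in the aliquot = 3.930 × 10^-3 mol (1:1 ratio)
[H2O2]_dilute = 3.930 × 10^-3 / 0.02533 = 0.1551 mol/L
[H2O2]_original = 0.1551 × 500.0/24.91 = 3.114 mol/L

3.114 mol/L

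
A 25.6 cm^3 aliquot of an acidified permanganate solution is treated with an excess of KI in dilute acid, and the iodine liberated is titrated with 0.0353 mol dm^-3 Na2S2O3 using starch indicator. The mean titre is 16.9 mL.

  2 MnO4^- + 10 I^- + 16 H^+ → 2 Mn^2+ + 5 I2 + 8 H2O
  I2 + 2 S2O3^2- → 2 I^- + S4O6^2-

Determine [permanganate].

n(S2O3^2-) = 0.0169 × 0.0353 = 5.97 × 10^-4 mol
n(I2) = n(S2O3^2-)/2 = 2.98 × 10^-4 mol
From the 2:5 ratio, n(MnO4^-) in the aliquot = 2/5 × 2.98 × 10^-4 = 1.19 × 10^-4 mol
[MnO4^-] = 1.19 × 10^-4 / 0.0256 = 0.00466 mol/L

0.00466 mol/L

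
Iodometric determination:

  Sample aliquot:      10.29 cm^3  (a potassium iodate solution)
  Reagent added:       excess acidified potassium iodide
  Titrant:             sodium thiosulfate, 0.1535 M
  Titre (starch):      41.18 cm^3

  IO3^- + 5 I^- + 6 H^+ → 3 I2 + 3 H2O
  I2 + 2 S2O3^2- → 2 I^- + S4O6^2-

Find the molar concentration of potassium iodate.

n(S2O3^2-) = 0.04118 × 0.1535 = 6.321 × 10^-3 mol
n(I2) = n(S2O3^2-)/2 = 3.161 × 10^-3 mol
From the 1:3 ratio, n(IO3^-) in the aliquot = 1/3 × 3.161 × 10^-3 = 1.054 × 10^-3 mol
[IO3^-] = 1.054 × 10^-3 / 0.01029 = 0.1024 mol/L

0.1024 M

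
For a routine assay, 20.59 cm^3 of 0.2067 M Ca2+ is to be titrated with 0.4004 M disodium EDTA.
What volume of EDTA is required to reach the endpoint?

10.63 mL

Ca^2+ + EDTA^4- → [Ca(EDTA)]^2-
n(Ca2+) = 0.02059 L × 0.2067 mol/L = 4.256 × 10^-3 mol
n(EDTA) = 4.256 × 10^-3 mol (1:1 stoichiometry)
V(EDTA) = 4.256 × 10^-3 mol / 0.4004 mol/L = 0.01063 L = 10.63 mL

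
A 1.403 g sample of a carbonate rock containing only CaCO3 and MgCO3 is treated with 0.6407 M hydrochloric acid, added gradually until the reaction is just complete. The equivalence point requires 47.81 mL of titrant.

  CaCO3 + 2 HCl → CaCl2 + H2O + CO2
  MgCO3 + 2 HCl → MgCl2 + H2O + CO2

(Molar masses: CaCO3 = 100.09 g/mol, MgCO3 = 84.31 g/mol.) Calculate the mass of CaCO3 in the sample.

0.7086 g

n(HCl) = 0.04781 × 0.6407 = 0.03063 mol
Let x = n(CaCO3), y = n(MgCO3).
Titrant: 2x + 2y = 0.03063;  mass: 100.09x + 84.31y = 1.403
Solving, x = 7.079 × 10^-3 mol, y = 8.236 × 10^-3 mol
mass of CaCO3 = 7.079 × 10^-3 × 100.09 = 0.7086 g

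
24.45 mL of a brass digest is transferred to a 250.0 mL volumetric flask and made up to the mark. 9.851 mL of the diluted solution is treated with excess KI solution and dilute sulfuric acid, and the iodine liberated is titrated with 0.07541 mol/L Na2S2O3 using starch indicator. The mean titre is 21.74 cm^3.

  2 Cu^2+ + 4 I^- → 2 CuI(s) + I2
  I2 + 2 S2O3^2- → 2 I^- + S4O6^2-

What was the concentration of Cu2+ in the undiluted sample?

1.702 mol/L

n(S2O3^2-) = 0.02174 × 0.07541 = 1.639 × 10^-3 mol
n(I2) = n(S2O3^2-)/2 = 8.197 × 10^-4 mol
From the 2:1 ratio, n(Cu2+) in the aliquot = 2/1 × 8.197 × 10^-4 = 1.639 × 10^-3 mol
[Cu2+]_dilute = 1.639 × 10^-3 / 0.009851 = 0.1664 mol/L
[Cu2+]_original = 0.1664 × 250.0/24.45 = 1.702 mol/L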